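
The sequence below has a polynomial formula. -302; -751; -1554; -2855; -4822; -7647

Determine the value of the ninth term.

-23550

-449  -803  -1301  -1967  -2825
-354  -498  -666  -858
-144  -168  -192
-24  -24
The fourth differences are constant (-24).
-192 − 24 = -216;  -858 − 216 = -1074;  -2825 − 1074 = -3899;  -7647 − 3899 = -11546
-216 − 24 = -240;  -1074 − 240 = -1314;  -3899 − 1314 = -5213;  -11546 − 5213 = -16759
-240 − 24 = -264;  -1314 − 264 = -1578;  -5213 − 1578 = -6791;  -16759 − 6791 = -23550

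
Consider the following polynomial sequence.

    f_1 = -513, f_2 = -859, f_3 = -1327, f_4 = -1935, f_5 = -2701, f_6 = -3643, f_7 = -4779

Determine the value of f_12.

Δ: -346 , -468 , -608 , -766 , -942 , -1136
Δ²: -122 , -140 , -158 , -176 , -194
Δ³: -18 , -18 , -18 , -18
Third differences constant at -18.
-194 − 18 = -212;  -1136 − 212 = -1348;  -4779 − 1348 = -6127
-212 − 18 = -230;  -1348 − 230 = -1578;  -6127 − 1578 = -7705
-230 − 18 = -248;  -1578 − 248 = -1826;  -7705 − 1826 = -9531
-248 − 18 = -266;  -1826 − 266 = -2092;  -9531 − 2092 = -11623
-266 − 18 = -284;  -2092 − 284 = -2376;  -11623 − 2376 = -13999

-13999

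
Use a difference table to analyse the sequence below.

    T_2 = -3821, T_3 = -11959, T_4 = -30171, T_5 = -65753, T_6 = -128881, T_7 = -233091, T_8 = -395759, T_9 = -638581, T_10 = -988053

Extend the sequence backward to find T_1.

-861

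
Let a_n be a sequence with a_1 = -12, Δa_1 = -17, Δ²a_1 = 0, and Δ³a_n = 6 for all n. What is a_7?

Build the table forward from the leading diagonal:
Third differences: 6, 6, 6, 6, 6, 6, 6
Second differences: 0, 6, 12, 18, 24, 30, 36
First differences: -17, -17, -11, 1, 19, 43, 73
a: -12, -29, -46, -57, -56, -37, 6

6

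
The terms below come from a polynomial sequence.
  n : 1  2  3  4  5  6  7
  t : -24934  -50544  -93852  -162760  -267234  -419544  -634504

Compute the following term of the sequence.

-929712

-25610 , -43308 , -68908 , -104474 , -152310 , -214960
-17698 , -25600 , -35566 , -47836 , -62650
-7902 , -9966 , -12270 , -14814
-2064 , -2304 , -2544
-240 , -240
The fifth differences are constant (-240).
-2544 − 240 = -2784;  -14814 − 2784 = -17598;  -62650 − 17598 = -80248;  -214960 − 80248 = -295208;  -634504 − 295208 = -929712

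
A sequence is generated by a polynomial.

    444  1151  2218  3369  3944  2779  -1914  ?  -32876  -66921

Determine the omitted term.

Using the first 7 terms:
D1: 707, 1067, 1151, 575, -1165, -4693
D2: 360, 84, -576, -1740, -3528
D3: -276, -660, -1164, -1788
D4: -384, -504, -624
D5: -120, -120
Constant fifth difference = -120.
Extend forward: -624 − 120 = -744;  -1788 − 744 = -2532;  -3528 − 2532 = -6060;  -4693 − 6060 = -10753;  -1914 − 10753 = -12667

-12667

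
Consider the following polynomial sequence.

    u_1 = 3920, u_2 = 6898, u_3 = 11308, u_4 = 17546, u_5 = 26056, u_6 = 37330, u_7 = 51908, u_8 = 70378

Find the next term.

D1: 2978, 4410, 6238, 8510, 11274, 14578, 18470
D2: 1432, 1828, 2272, 2764, 3304, 3892
D3: 396, 444, 492, 540, 588
D4: 48, 48, 48, 48
The fourth differences are constant (48).
588 + 48 = 636;  3892 + 636 = 4528;  18470 + 4528 = 22998;  70378 + 22998 = 93376

93376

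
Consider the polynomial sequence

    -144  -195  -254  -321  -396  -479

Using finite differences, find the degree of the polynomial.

2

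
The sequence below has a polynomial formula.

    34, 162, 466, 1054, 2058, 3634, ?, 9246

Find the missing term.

Using the first 6 terms:
128, 304, 588, 1004, 1576
176, 284, 416, 572
108, 132, 156
24, 24
Constant fourth difference = 24.
Extend forward: 156 + 24 = 180;  572 + 180 = 752;  1576 + 752 = 2328;  3634 + 2328 = 5962

5962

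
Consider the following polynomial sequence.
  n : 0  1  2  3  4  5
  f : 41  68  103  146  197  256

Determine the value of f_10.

First differences: 27  35  43  51  59
Second differences: 8  8  8  8
Second differences constant at 8.
59 + 8 = 67;  256 + 67 = 323
67 + 8 = 75;  323 + 75 = 398
75 + 8 = 83;  398 + 83 = 481
83 + 8 = 91;  481 + 91 = 572
91 + 8 = 99;  572 + 99 = 671

671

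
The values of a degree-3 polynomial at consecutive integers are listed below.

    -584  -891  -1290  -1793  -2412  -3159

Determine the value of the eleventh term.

-9234

-307  -399  -503  -619  -747
-92  -104  -116  -128
-12  -12  -12
Constant third difference = -12, so extend:
-128 − 12 = -140;  -747 − 140 = -887;  -3159 − 887 = -4046
-140 − 12 = -152;  -887 − 152 = -1039;  -4046 − 1039 = -5085
-152 − 12 = -164;  -1039 − 164 = -1203;  -5085 − 1203 = -6288
-164 − 12 = -176;  -1203 − 176 = -1379;  -6288 − 1379 = -7667
-176 − 12 = -188;  -1379 − 188 = -1567;  -7667 − 1567 = -9234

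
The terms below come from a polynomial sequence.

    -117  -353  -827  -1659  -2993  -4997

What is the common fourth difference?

-24

Δ: -236, -474, -832, -1334, -2004
Δ²: -238, -358, -502, -670
Δ³: -120, -144, -168
Δ⁴: -24, -24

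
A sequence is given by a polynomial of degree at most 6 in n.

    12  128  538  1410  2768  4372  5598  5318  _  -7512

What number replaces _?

Using the first 8 terms:
First differences: 116  410  872  1358  1604  1226  -280
Second differences: 294  462  486  246  -378  -1506
Third differences: 168  24  -240  -624  -1128
Fourth differences: -144  -264  -384  -504
Fifth differences: -120  -120  -120
Constant fifth difference = -120.
Extend forward: -504 − 120 = -624;  -1128 − 624 = -1752;  -1506 − 1752 = -3258;  -280 − 3258 = -3538;  5318 − 3538 = 1780

1780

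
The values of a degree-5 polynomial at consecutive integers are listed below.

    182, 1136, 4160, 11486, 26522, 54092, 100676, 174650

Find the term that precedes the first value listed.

954  3024  7326  15036  27570  46584  73974
2070  4302  7710  12534  19014  27390
2232  3408  4824  6480  8376
1176  1416  1656  1896
240  240  240
The fifth differences are constant at 240.
Work back: 1176 − 240 = 936;  2232 − 936 = 1296;  2070 − 1296 = 774;  954 − 774 = 180;  182 − 180 = 2

2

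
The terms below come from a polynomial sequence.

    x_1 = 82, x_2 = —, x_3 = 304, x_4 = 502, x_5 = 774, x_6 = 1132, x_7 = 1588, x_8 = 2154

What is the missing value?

168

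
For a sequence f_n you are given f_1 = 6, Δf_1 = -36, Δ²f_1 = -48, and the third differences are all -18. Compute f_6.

Build the table forward from the leading diagonal:
Third differences: -18  -18  -18  -18  -18  -18
Second differences: -48  -66  -84  -102  -120  -138
First differences: -36  -84  -150  -234  -336  -456
f: 6  -30  -114  -264  -498  -834

-834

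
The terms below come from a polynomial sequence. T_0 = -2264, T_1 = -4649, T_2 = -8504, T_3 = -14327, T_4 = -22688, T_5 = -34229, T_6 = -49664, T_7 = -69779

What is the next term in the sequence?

-95432

Δ: -2385 , -3855 , -5823 , -8361 , -11541 , -15435 , -20115
Δ²: -1470 , -1968 , -2538 , -3180 , -3894 , -4680
Δ³: -498 , -570 , -642 , -714 , -786
Δ⁴: -72 , -72 , -72 , -72
The fourth differences are constant (-72).
-786 − 72 = -858;  -4680 − 858 = -5538;  -20115 − 5538 = -25653;  -69779 − 25653 = -95432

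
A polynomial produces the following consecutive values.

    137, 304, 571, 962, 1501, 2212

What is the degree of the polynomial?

D1: 167, 267, 391, 539, 711
D2: 100, 124, 148, 172
D3: 24, 24, 24
The third differences are constant, so the polynomial has degree 3.

3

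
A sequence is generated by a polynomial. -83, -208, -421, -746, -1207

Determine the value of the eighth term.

-3646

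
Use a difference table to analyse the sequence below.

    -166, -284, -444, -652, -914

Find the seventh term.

-1624

Δ: -118  -160  -208  -262
Δ²: -42  -48  -54
Δ³: -6  -6
The third differences are constant (-6).
-54 − 6 = -60;  -262 − 60 = -322;  -914 − 322 = -1236
-60 − 6 = -66;  -322 − 66 = -388;  -1236 − 388 = -1624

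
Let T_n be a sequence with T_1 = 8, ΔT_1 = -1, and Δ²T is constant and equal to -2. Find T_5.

-8

Build the table forward from the leading diagonal:
Second differences: -2, -2, -2, -2, -2
First differences: -1, -3, -5, -7, -9
T: 8, 7, 4, -1, -8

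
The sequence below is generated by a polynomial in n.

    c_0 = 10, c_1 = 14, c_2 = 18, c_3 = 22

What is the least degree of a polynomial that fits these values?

1

4, 4, 4
The first differences are constant, so the polynomial has degree 1.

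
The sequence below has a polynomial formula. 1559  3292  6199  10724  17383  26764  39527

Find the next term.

56404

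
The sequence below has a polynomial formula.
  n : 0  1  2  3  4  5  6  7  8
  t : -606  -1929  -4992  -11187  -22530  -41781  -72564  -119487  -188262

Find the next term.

-285825

First differences: -1323, -3063, -6195, -11343, -19251, -30783, -46923, -68775
Second differences: -1740, -3132, -5148, -7908, -11532, -16140, -21852
Third differences: -1392, -2016, -2760, -3624, -4608, -5712
Fourth differences: -624, -744, -864, -984, -1104
Fifth differences: -120, -120, -120, -120
Fifth differences constant at -120.
-1104 − 120 = -1224;  -5712 − 1224 = -6936;  -21852 − 6936 = -28788;  -68775 − 28788 = -97563;  -188262 − 97563 = -285825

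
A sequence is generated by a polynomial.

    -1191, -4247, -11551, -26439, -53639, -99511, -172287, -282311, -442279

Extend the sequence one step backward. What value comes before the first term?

D1: -3056, -7304, -14888, -27200, -45872, -72776, -110024, -159968
D2: -4248, -7584, -12312, -18672, -26904, -37248, -49944
D3: -3336, -4728, -6360, -8232, -10344, -12696
D4: -1392, -1632, -1872, -2112, -2352
D5: -240, -240, -240, -240
The fifth differences are constant at -240.
Work back: -1392 + 240 = -1152;  -3336 + 1152 = -2184;  -4248 + 2184 = -2064;  -3056 + 2064 = -992;  -1191 + 992 = -199

-199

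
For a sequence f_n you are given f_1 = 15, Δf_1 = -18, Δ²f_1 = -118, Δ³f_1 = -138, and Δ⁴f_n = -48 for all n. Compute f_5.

Build the table forward from the leading diagonal:
Δ⁴: -48  -48  -48  -48  -48
Δ³: -138  -186  -234  -282  -330
Δ²: -118  -256  -442  -676  -958
Δ: -18  -136  -392  -834  -1510
f: 15  -3  -139  -531  -1365

-1365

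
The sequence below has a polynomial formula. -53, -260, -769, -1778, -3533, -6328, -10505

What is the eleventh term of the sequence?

-207, -509, -1009, -1755, -2795, -4177
-302, -500, -746, -1040, -1382
-198, -246, -294, -342
-48, -48, -48
The fourth differences are constant (-48).
-342 − 48 = -390;  -1382 − 390 = -1772;  -4177 − 1772 = -5949;  -10505 − 5949 = -16454
-390 − 48 = -438;  -1772 − 438 = -2210;  -5949 − 2210 = -8159;  -16454 − 8159 = -24613
-438 − 48 = -486;  -2210 − 486 = -2696;  -8159 − 2696 = -10855;  -24613 − 10855 = -35468
-486 − 48 = -534;  -2696 − 534 = -3230;  -10855 − 3230 = -14085;  -35468 − 14085 = -49553

-49553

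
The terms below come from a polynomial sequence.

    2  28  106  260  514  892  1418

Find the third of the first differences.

154

D1: 26, 78, 154, 254, 378, 526
D2: 52, 76, 100, 124, 148
D3: 24, 24, 24, 24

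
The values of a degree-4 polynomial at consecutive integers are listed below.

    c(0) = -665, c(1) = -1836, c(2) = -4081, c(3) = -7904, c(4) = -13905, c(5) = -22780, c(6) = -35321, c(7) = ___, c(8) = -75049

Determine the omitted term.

-52416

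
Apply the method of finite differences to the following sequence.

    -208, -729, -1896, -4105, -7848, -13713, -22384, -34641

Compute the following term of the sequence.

Δ: -521, -1167, -2209, -3743, -5865, -8671, -12257
Δ²: -646, -1042, -1534, -2122, -2806, -3586
Δ³: -396, -492, -588, -684, -780
Δ⁴: -96, -96, -96, -96
Constant fourth difference = -96, so extend:
-780 − 96 = -876;  -3586 − 876 = -4462;  -12257 − 4462 = -16719;  -34641 − 16719 = -51360

-51360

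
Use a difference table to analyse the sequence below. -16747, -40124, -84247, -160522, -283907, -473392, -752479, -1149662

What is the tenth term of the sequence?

First differences: -23377, -44123, -76275, -123385, -189485, -279087, -397183
Second differences: -20746, -32152, -47110, -66100, -89602, -118096
Third differences: -11406, -14958, -18990, -23502, -28494
Fourth differences: -3552, -4032, -4512, -4992
Fifth differences: -480, -480, -480
Constant fifth difference = -480, so extend:
-4992 − 480 = -5472;  -28494 − 5472 = -33966;  -118096 − 33966 = -152062;  -397183 − 152062 = -549245;  -1149662 − 549245 = -1698907
-5472 − 480 = -5952;  -33966 − 5952 = -39918;  -152062 − 39918 = -191980;  -549245 − 191980 = -741225;  -1698907 − 741225 = -2440132

-2440132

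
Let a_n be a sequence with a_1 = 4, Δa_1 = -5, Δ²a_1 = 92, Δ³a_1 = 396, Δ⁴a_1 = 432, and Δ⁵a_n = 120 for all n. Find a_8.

33401

Build the table forward from the leading diagonal:
Fifth differences: 120  120  120  120  120  120  120  120
Fourth differences: 432  552  672  792  912  1032  1152  1272
Third differences: 396  828  1380  2052  2844  3756  4788  5940
Second differences: 92  488  1316  2696  4748  7592  11348  16136
First differences: -5  87  575  1891  4587  9335  16927  28275
a: 4  -1  86  661  2552  7139  16474  33401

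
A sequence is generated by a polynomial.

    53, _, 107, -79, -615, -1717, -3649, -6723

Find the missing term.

111

Using the last 6 terms:
First differences: -186, -536, -1102, -1932, -3074
Second differences: -350, -566, -830, -1142
Third differences: -216, -264, -312
Fourth differences: -48, -48
Constant fourth difference = -48.
Extend backward: -216 + 48 = -168;  -350 + 168 = -182;  -186 + 182 = -4;  107 + 4 = 111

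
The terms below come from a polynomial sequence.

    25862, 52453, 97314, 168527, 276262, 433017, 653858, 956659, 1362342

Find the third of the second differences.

Δ: 26591, 44861, 71213, 107735, 156755, 220841, 302801, 405683
Δ²: 18270, 26352, 36522, 49020, 64086, 81960, 102882
Δ³: 8082, 10170, 12498, 15066, 17874, 20922
Δ⁴: 2088, 2328, 2568, 2808, 3048
Δ⁵: 240, 240, 240, 240

36522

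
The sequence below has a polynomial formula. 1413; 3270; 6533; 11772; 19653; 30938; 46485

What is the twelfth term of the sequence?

1857, 3263, 5239, 7881, 11285, 15547
1406, 1976, 2642, 3404, 4262
570, 666, 762, 858
96, 96, 96
The fourth differences are constant (96).
858 + 96 = 954;  4262 + 954 = 5216;  15547 + 5216 = 20763;  46485 + 20763 = 67248
954 + 96 = 1050;  5216 + 1050 = 6266;  20763 + 6266 = 27029;  67248 + 27029 = 94277
1050 + 96 = 1146;  6266 + 1146 = 7412;  27029 + 7412 = 34441;  94277 + 34441 = 128718
1146 + 96 = 1242;  7412 + 1242 = 8654;  34441 + 8654 = 43095;  128718 + 43095 = 171813
1242 + 96 = 1338;  8654 + 1338 = 9992;  43095 + 9992 = 53087;  171813 + 53087 = 224900

224900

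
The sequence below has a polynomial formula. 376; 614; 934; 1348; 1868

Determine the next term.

2506

First differences: 238  320  414  520
Second differences: 82  94  106
Third differences: 12  12
Constant third difference = 12, so extend:
106 + 12 = 118;  520 + 118 = 638;  1868 + 638 = 2506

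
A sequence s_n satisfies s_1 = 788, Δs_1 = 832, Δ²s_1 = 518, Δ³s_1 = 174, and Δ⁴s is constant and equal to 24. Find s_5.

7944

Build the table forward from the leading diagonal:
Fourth differences: 24, 24, 24, 24, 24
Third differences: 174, 198, 222, 246, 270
Second differences: 518, 692, 890, 1112, 1358
First differences: 832, 1350, 2042, 2932, 4044
s: 788, 1620, 2970, 5012, 7944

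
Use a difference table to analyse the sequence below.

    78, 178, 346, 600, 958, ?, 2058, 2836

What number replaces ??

1438

Using the first 5 terms:
First differences: 100  168  254  358
Second differences: 68  86  104
Third differences: 18  18
Constant third difference = 18.
Extend forward: 104 + 18 = 122;  358 + 122 = 480;  958 + 480 = 1438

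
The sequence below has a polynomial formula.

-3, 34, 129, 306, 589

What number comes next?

Δ: 37, 95, 177, 283
Δ²: 58, 82, 106
Δ³: 24, 24
Third differences constant at 24.
106 + 24 = 130;  283 + 130 = 413;  589 + 413 = 1002

1002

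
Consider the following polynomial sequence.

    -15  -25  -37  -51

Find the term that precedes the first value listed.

-7

D1: -10, -12, -14
D2: -2, -2
The second differences are constant at -2.
Work back: -10 + 2 = -8;  -15 + 8 = -7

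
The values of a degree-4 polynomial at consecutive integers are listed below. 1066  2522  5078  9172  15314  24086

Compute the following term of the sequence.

36142

Δ: 1456 , 2556 , 4094 , 6142 , 8772
Δ²: 1100 , 1538 , 2048 , 2630
Δ³: 438 , 510 , 582
Δ⁴: 72 , 72
The fourth differences are constant (72).
582 + 72 = 654;  2630 + 654 = 3284;  8772 + 3284 = 12056;  24086 + 12056 = 36142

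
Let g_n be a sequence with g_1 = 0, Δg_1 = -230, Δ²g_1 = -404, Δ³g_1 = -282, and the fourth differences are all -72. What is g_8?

Build the table forward from the leading diagonal:
D4: -72  -72  -72  -72  -72  -72  -72  -72
D3: -282  -354  -426  -498  -570  -642  -714  -786
D2: -404  -686  -1040  -1466  -1964  -2534  -3176  -3890
D1: -230  -634  -1320  -2360  -3826  -5790  -8324  -11500
g: 0  -230  -864  -2184  -4544  -8370  -14160  -22484

-22484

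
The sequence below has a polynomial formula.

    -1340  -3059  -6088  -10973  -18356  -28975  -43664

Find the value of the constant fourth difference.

-96

Δ: -1719, -3029, -4885, -7383, -10619, -14689
Δ²: -1310, -1856, -2498, -3236, -4070
Δ³: -546, -642, -738, -834
Δ⁴: -96, -96, -96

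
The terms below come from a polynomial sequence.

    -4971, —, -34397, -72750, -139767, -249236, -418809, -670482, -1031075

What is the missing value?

Using the last 7 terms:
First differences: -38353, -67017, -109469, -169573, -251673, -360593
Second differences: -28664, -42452, -60104, -82100, -108920
Third differences: -13788, -17652, -21996, -26820
Fourth differences: -3864, -4344, -4824
Fifth differences: -480, -480
Constant fifth difference = -480.
Extend backward: -3864 + 480 = -3384;  -13788 + 3384 = -10404;  -28664 + 10404 = -18260;  -38353 + 18260 = -20093;  -34397 + 20093 = -14304

-14304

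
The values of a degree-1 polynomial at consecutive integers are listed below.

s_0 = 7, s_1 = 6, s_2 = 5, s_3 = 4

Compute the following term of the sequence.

3

-1 , -1 , -1
The first differences are constant (-1).
4 − 1 = 3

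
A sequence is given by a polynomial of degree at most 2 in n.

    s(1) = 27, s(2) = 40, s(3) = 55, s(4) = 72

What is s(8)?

First differences: 13  15  17
Second differences: 2  2
Second differences constant at 2.
17 + 2 = 19;  72 + 19 = 91
19 + 2 = 21;  91 + 21 = 112
21 + 2 = 23;  112 + 23 = 135
23 + 2 = 25;  135 + 25 = 160

160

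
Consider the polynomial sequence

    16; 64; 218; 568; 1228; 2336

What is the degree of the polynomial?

4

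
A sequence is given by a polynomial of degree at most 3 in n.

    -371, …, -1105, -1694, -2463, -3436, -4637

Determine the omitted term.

-672

Using the last 5 terms:
-589, -769, -973, -1201
-180, -204, -228
-24, -24
Constant third difference = -24.
Extend backward: -180 + 24 = -156;  -589 + 156 = -433;  -1105 + 433 = -672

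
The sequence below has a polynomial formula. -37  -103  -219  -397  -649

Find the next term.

-987

Δ: -66 , -116 , -178 , -252
Δ²: -50 , -62 , -74
Δ³: -12 , -12
Constant third difference = -12, so extend:
-74 − 12 = -86;  -252 − 86 = -338;  -649 − 338 = -987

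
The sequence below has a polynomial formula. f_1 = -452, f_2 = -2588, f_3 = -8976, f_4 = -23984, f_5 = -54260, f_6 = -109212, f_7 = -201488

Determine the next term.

D1: -2136 , -6388 , -15008 , -30276 , -54952 , -92276
D2: -4252 , -8620 , -15268 , -24676 , -37324
D3: -4368 , -6648 , -9408 , -12648
D4: -2280 , -2760 , -3240
D5: -480 , -480
Fifth differences constant at -480.
-3240 − 480 = -3720;  -12648 − 3720 = -16368;  -37324 − 16368 = -53692;  -92276 − 53692 = -145968;  -201488 − 145968 = -347456

-347456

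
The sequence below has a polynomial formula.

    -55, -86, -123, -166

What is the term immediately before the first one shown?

D1: -31, -37, -43
D2: -6, -6
The second differences are constant at -6.
Work back: -31 + 6 = -25;  -55 + 25 = -30

-30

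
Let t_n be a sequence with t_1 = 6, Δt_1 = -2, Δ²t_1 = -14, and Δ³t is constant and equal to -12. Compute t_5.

-134

Build the table forward from the leading diagonal:
Third differences: -12, -12, -12, -12, -12
Second differences: -14, -26, -38, -50, -62
First differences: -2, -16, -42, -80, -130
t: 6, 4, -12, -54, -134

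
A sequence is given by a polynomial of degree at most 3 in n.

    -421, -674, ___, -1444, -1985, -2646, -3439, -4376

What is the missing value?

-1011

Using the last 5 terms:
-541, -661, -793, -937
-120, -132, -144
-12, -12
Constant third difference = -12.
Extend backward: -120 + 12 = -108;  -541 + 108 = -433;  -1444 + 433 = -1011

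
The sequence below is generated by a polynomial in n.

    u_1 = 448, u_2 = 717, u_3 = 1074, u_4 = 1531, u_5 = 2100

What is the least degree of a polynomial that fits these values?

3

Δ: 269, 357, 457, 569
Δ²: 88, 100, 112
Δ³: 12, 12
The third differences are constant, so the polynomial has degree 3.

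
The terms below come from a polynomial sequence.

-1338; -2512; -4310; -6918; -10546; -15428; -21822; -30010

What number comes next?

First differences: -1174, -1798, -2608, -3628, -4882, -6394, -8188
Second differences: -624, -810, -1020, -1254, -1512, -1794
Third differences: -186, -210, -234, -258, -282
Fourth differences: -24, -24, -24, -24
Constant fourth difference = -24, so extend:
-282 − 24 = -306;  -1794 − 306 = -2100;  -8188 − 2100 = -10288;  -30010 − 10288 = -40298

-40298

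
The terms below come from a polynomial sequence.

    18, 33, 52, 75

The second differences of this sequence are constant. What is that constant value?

4

First differences: 15, 19, 23
Second differences: 4, 4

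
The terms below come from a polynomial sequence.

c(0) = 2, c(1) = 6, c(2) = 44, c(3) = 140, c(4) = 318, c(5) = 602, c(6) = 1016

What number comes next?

First differences: 4 , 38 , 96 , 178 , 284 , 414
Second differences: 34 , 58 , 82 , 106 , 130
Third differences: 24 , 24 , 24 , 24
Third differences constant at 24.
130 + 24 = 154;  414 + 154 = 568;  1016 + 568 = 1584

1584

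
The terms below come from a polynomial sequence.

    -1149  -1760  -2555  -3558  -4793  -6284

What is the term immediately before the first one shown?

-698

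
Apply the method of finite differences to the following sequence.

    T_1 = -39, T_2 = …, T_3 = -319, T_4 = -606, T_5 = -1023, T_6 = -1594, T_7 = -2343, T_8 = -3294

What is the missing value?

-138

Using the last 6 terms:
-287, -417, -571, -749, -951
-130, -154, -178, -202
-24, -24, -24
Constant third difference = -24.
Extend backward: -130 + 24 = -106;  -287 + 106 = -181;  -319 + 181 = -138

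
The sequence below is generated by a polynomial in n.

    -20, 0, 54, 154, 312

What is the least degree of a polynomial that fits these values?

20, 54, 100, 158
34, 46, 58
12, 12
The third differences are constant, so the polynomial has degree 3.

3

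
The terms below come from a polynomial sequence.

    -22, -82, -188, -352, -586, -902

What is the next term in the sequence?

Δ: -60, -106, -164, -234, -316
Δ²: -46, -58, -70, -82
Δ³: -12, -12, -12
Third differences constant at -12.
-82 − 12 = -94;  -316 − 94 = -410;  -902 − 410 = -1312

-1312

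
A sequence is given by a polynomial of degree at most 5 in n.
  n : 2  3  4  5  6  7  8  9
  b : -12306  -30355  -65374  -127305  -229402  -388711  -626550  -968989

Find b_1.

-18049, -35019, -61931, -102097, -159309, -237839, -342439
-16970, -26912, -40166, -57212, -78530, -104600
-9942, -13254, -17046, -21318, -26070
-3312, -3792, -4272, -4752
-480, -480, -480
The fifth differences are constant at -480.
Work back: -3312 + 480 = -2832;  -9942 + 2832 = -7110;  -16970 + 7110 = -9860;  -18049 + 9860 = -8189;  -12306 + 8189 = -4117

-4117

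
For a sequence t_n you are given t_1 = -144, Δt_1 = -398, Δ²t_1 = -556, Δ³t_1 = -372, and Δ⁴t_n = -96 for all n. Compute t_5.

Build the table forward from the leading diagonal:
Δ⁴: -96, -96, -96, -96, -96
Δ³: -372, -468, -564, -660, -756
Δ²: -556, -928, -1396, -1960, -2620
Δ: -398, -954, -1882, -3278, -5238
t: -144, -542, -1496, -3378, -6656

-6656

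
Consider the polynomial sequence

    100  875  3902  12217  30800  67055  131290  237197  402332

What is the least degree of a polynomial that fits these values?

5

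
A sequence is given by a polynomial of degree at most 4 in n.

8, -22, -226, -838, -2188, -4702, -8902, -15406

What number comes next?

-24928

D1: -30, -204, -612, -1350, -2514, -4200, -6504
D2: -174, -408, -738, -1164, -1686, -2304
D3: -234, -330, -426, -522, -618
D4: -96, -96, -96, -96
The fourth differences are constant (-96).
-618 − 96 = -714;  -2304 − 714 = -3018;  -6504 − 3018 = -9522;  -15406 − 9522 = -24928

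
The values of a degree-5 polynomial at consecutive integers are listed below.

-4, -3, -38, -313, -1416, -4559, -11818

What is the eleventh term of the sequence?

-167214

1  -35  -275  -1103  -3143  -7259
-36  -240  -828  -2040  -4116
-204  -588  -1212  -2076
-384  -624  -864
-240  -240
The fifth differences are constant (-240).
-864 − 240 = -1104;  -2076 − 1104 = -3180;  -4116 − 3180 = -7296;  -7259 − 7296 = -14555;  -11818 − 14555 = -26373
-1104 − 240 = -1344;  -3180 − 1344 = -4524;  -7296 − 4524 = -11820;  -14555 − 11820 = -26375;  -26373 − 26375 = -52748
-1344 − 240 = -1584;  -4524 − 1584 = -6108;  -11820 − 6108 = -17928;  -26375 − 17928 = -44303;  -52748 − 44303 = -97051
-1584 − 240 = -1824;  -6108 − 1824 = -7932;  -17928 − 7932 = -25860;  -44303 − 25860 = -70163;  -97051 − 70163 = -167214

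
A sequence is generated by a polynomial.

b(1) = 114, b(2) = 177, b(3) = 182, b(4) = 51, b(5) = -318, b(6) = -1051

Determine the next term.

63, 5, -131, -369, -733
-58, -136, -238, -364
-78, -102, -126
-24, -24
The fourth differences are constant (-24).
-126 − 24 = -150;  -364 − 150 = -514;  -733 − 514 = -1247;  -1051 − 1247 = -2298

-2298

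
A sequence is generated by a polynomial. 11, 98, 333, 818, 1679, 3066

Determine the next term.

87  235  485  861  1387
148  250  376  526
102  126  150
24  24
The fourth differences are constant (24).
150 + 24 = 174;  526 + 174 = 700;  1387 + 700 = 2087;  3066 + 2087 = 5153

5153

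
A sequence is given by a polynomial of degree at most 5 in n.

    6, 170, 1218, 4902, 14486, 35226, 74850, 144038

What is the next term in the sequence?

First differences: 164  1048  3684  9584  20740  39624  69188
Second differences: 884  2636  5900  11156  18884  29564
Third differences: 1752  3264  5256  7728  10680
Fourth differences: 1512  1992  2472  2952
Fifth differences: 480  480  480
Constant fifth difference = 480, so extend:
2952 + 480 = 3432;  10680 + 3432 = 14112;  29564 + 14112 = 43676;  69188 + 43676 = 112864;  144038 + 112864 = 256902

256902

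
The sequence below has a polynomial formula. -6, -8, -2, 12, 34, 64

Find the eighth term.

148

First differences: -2, 6, 14, 22, 30
Second differences: 8, 8, 8, 8
Second differences constant at 8.
30 + 8 = 38;  64 + 38 = 102
38 + 8 = 46;  102 + 46 = 148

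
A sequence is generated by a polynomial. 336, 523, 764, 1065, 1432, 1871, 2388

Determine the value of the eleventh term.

5356

First differences: 187, 241, 301, 367, 439, 517
Second differences: 54, 60, 66, 72, 78
Third differences: 6, 6, 6, 6
The third differences are constant (6).
78 + 6 = 84;  517 + 84 = 601;  2388 + 601 = 2989
84 + 6 = 90;  601 + 90 = 691;  2989 + 691 = 3680
90 + 6 = 96;  691 + 96 = 787;  3680 + 787 = 4467
96 + 6 = 102;  787 + 102 = 889;  4467 + 889 = 5356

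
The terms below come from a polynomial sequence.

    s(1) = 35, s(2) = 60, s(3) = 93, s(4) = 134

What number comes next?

183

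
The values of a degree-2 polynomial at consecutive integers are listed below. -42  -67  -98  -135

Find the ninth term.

-410

D1: -25, -31, -37
D2: -6, -6
The second differences are constant (-6).
-37 − 6 = -43;  -135 − 43 = -178
-43 − 6 = -49;  -178 − 49 = -227
-49 − 6 = -55;  -227 − 55 = -282
-55 − 6 = -61;  -282 − 61 = -343
-61 − 6 = -67;  -343 − 67 = -410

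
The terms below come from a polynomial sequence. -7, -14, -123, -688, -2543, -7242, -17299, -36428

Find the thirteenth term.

Δ: -7, -109, -565, -1855, -4699, -10057, -19129
Δ²: -102, -456, -1290, -2844, -5358, -9072
Δ³: -354, -834, -1554, -2514, -3714
Δ⁴: -480, -720, -960, -1200
Δ⁵: -240, -240, -240
Constant fifth difference = -240, so extend:
-1200 − 240 = -1440;  -3714 − 1440 = -5154;  -9072 − 5154 = -14226;  -19129 − 14226 = -33355;  -36428 − 33355 = -69783
-1440 − 240 = -1680;  -5154 − 1680 = -6834;  -14226 − 6834 = -21060;  -33355 − 21060 = -54415;  -69783 − 54415 = -124198
-1680 − 240 = -1920;  -6834 − 1920 = -8754;  -21060 − 8754 = -29814;  -54415 − 29814 = -84229;  -124198 − 84229 = -208427
-1920 − 240 = -2160;  -8754 − 2160 = -10914;  -29814 − 10914 = -40728;  -84229 − 40728 = -124957;  -208427 − 124957 = -333384
-2160 − 240 = -2400;  -10914 − 2400 = -13314;  -40728 − 13314 = -54042;  -124957 − 54042 = -178999;  -333384 − 178999 = -512383

-512383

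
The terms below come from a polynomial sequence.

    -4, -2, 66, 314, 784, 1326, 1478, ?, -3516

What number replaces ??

346

Using the first 7 terms:
D1: 2  68  248  470  542  152
D2: 66  180  222  72  -390
D3: 114  42  -150  -462
D4: -72  -192  -312
D5: -120  -120
Constant fifth difference = -120.
Extend forward: -312 − 120 = -432;  -462 − 432 = -894;  -390 − 894 = -1284;  152 − 1284 = -1132;  1478 − 1132 = 346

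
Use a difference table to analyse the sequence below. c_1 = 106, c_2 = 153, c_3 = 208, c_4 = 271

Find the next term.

342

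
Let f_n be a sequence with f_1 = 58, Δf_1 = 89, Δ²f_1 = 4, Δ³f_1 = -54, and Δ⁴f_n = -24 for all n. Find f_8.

-1965

Build the table forward from the leading diagonal:
Fourth differences: -24, -24, -24, -24, -24, -24, -24, -24
Third differences: -54, -78, -102, -126, -150, -174, -198, -222
Second differences: 4, -50, -128, -230, -356, -506, -680, -878
First differences: 89, 93, 43, -85, -315, -671, -1177, -1857
f: 58, 147, 240, 283, 198, -117, -788, -1965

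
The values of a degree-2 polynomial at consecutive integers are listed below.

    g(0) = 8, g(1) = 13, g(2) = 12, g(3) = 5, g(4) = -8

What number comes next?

-27

5 , -1 , -7 , -13
-6 , -6 , -6
Second differences constant at -6.
-13 − 6 = -19;  -8 − 19 = -27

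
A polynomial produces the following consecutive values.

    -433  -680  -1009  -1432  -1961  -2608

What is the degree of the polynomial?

-247, -329, -423, -529, -647
-82, -94, -106, -118
-12, -12, -12
The third differences are constant, so the polynomial has degree 3.

3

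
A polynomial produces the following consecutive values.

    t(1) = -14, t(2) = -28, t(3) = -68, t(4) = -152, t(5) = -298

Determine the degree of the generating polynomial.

3

-14, -40, -84, -146
-26, -44, -62
-18, -18
The third differences are constant, so the polynomial has degree 3.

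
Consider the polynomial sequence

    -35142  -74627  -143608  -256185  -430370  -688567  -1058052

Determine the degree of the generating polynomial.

5

D1: -39485, -68981, -112577, -174185, -258197, -369485
D2: -29496, -43596, -61608, -84012, -111288
D3: -14100, -18012, -22404, -27276
D4: -3912, -4392, -4872
D5: -480, -480
The fifth differences are constant, so the polynomial has degree 5.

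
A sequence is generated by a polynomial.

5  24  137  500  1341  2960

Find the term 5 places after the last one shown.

Δ: 19, 113, 363, 841, 1619
Δ²: 94, 250, 478, 778
Δ³: 156, 228, 300
Δ⁴: 72, 72
The fourth differences are constant (72).
300 + 72 = 372;  778 + 372 = 1150;  1619 + 1150 = 2769;  2960 + 2769 = 5729
372 + 72 = 444;  1150 + 444 = 1594;  2769 + 1594 = 4363;  5729 + 4363 = 10092
444 + 72 = 516;  1594 + 516 = 2110;  4363 + 2110 = 6473;  10092 + 6473 = 16565
516 + 72 = 588;  2110 + 588 = 2698;  6473 + 2698 = 9171;  16565 + 9171 = 25736
588 + 72 = 660;  2698 + 660 = 3358;  9171 + 3358 = 12529;  25736 + 12529 = 38265

38265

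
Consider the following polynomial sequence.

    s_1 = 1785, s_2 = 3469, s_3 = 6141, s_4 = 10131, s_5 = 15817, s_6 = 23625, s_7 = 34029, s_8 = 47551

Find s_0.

807

D1: 1684, 2672, 3990, 5686, 7808, 10404, 13522
D2: 988, 1318, 1696, 2122, 2596, 3118
D3: 330, 378, 426, 474, 522
D4: 48, 48, 48, 48
The fourth differences are constant at 48.
Work back: 330 − 48 = 282;  988 − 282 = 706;  1684 − 706 = 978;  1785 − 978 = 807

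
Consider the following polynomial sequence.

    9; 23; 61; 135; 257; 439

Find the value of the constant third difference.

12

Δ: 14, 38, 74, 122, 182
Δ²: 24, 36, 48, 60
Δ³: 12, 12, 12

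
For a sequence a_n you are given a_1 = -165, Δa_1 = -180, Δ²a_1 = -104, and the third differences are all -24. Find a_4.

-1041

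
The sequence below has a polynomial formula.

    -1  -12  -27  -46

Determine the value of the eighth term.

Δ: -11, -15, -19
Δ²: -4, -4
Constant second difference = -4, so extend:
-19 − 4 = -23;  -46 − 23 = -69
-23 − 4 = -27;  -69 − 27 = -96
-27 − 4 = -31;  -96 − 31 = -127
-31 − 4 = -35;  -127 − 35 = -162

-162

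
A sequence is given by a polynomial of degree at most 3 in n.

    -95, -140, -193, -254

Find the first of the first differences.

-45

First differences: -45, -53, -61
Second differences: -8, -8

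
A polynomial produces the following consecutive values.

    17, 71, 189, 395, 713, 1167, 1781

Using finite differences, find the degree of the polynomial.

3

D1: 54, 118, 206, 318, 454, 614
D2: 64, 88, 112, 136, 160
D3: 24, 24, 24, 24
The third differences are constant, so the polynomial has degree 3.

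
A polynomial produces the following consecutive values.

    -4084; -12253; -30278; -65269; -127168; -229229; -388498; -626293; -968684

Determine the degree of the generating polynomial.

5

D1: -8169, -18025, -34991, -61899, -102061, -159269, -237795, -342391
D2: -9856, -16966, -26908, -40162, -57208, -78526, -104596
D3: -7110, -9942, -13254, -17046, -21318, -26070
D4: -2832, -3312, -3792, -4272, -4752
D5: -480, -480, -480, -480
The fifth differences are constant, so the polynomial has degree 5.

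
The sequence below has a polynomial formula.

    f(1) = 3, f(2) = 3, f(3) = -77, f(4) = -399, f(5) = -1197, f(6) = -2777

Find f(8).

-9867

First differences: 0, -80, -322, -798, -1580
Second differences: -80, -242, -476, -782
Third differences: -162, -234, -306
Fourth differences: -72, -72
Fourth differences constant at -72.
-306 − 72 = -378;  -782 − 378 = -1160;  -1580 − 1160 = -2740;  -2777 − 2740 = -5517
-378 − 72 = -450;  -1160 − 450 = -1610;  -2740 − 1610 = -4350;  -5517 − 4350 = -9867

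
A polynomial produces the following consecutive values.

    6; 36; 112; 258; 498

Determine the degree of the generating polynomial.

3

D1: 30, 76, 146, 240
D2: 46, 70, 94
D3: 24, 24
The third differences are constant, so the polynomial has degree 3.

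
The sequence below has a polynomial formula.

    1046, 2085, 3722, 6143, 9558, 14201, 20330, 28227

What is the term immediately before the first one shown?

Δ: 1039  1637  2421  3415  4643  6129  7897
Δ²: 598  784  994  1228  1486  1768
Δ³: 186  210  234  258  282
Δ⁴: 24  24  24  24
The fourth differences are constant at 24.
Work back: 186 − 24 = 162;  598 − 162 = 436;  1039 − 436 = 603;  1046 − 603 = 443

443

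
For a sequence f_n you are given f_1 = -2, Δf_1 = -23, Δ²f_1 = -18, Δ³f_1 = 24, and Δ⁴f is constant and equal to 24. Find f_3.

-66

Build the table forward from the leading diagonal:
Δ⁴: 24, 24, 24
Δ³: 24, 48, 72
Δ²: -18, 6, 54
Δ: -23, -41, -35
f: -2, -25, -66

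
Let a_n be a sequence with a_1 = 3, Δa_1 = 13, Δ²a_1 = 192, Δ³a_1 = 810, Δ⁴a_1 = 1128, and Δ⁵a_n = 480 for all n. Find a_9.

Build the table forward from the leading diagonal:
Δ⁵: 480, 480, 480, 480, 480, 480, 480, 480, 480
Δ⁴: 1128, 1608, 2088, 2568, 3048, 3528, 4008, 4488, 4968
Δ³: 810, 1938, 3546, 5634, 8202, 11250, 14778, 18786, 23274
Δ²: 192, 1002, 2940, 6486, 12120, 20322, 31572, 46350, 65136
Δ: 13, 205, 1207, 4147, 10633, 22753, 43075, 74647, 120997
a: 3, 16, 221, 1428, 5575, 16208, 38961, 82036, 156683

156683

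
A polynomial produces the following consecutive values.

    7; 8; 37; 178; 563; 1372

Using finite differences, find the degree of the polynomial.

4

Δ: 1, 29, 141, 385, 809
Δ²: 28, 112, 244, 424
Δ³: 84, 132, 180
Δ⁴: 48, 48
The fourth differences are constant, so the polynomial has degree 4.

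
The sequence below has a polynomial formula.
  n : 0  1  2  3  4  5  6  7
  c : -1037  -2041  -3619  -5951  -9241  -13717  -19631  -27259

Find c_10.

-63547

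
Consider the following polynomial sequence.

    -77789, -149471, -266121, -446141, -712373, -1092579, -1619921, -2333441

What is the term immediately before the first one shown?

-36633

-71682  -116650  -180020  -266232  -380206  -527342  -713520
-44968  -63370  -86212  -113974  -147136  -186178
-18402  -22842  -27762  -33162  -39042
-4440  -4920  -5400  -5880
-480  -480  -480
The fifth differences are constant at -480.
Work back: -4440 + 480 = -3960;  -18402 + 3960 = -14442;  -44968 + 14442 = -30526;  -71682 + 30526 = -41156;  -77789 + 41156 = -36633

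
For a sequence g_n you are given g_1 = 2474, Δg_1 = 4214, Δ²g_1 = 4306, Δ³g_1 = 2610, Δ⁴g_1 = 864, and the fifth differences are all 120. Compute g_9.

Build the table forward from the leading diagonal:
Δ⁵: 120  120  120  120  120  120  120  120  120
Δ⁴: 864  984  1104  1224  1344  1464  1584  1704  1824
Δ³: 2610  3474  4458  5562  6786  8130  9594  11178  12882
Δ²: 4306  6916  10390  14848  20410  27196  35326  44920  56098
Δ: 4214  8520  15436  25826  40674  61084  88280  123606  168526
g: 2474  6688  15208  30644  56470  97144  158228  246508  370114

370114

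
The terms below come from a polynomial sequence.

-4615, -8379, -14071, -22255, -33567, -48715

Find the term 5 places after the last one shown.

Δ: -3764 , -5692 , -8184 , -11312 , -15148
Δ²: -1928 , -2492 , -3128 , -3836
Δ³: -564 , -636 , -708
Δ⁴: -72 , -72
The fourth differences are constant (-72).
-708 − 72 = -780;  -3836 − 780 = -4616;  -15148 − 4616 = -19764;  -48715 − 19764 = -68479
-780 − 72 = -852;  -4616 − 852 = -5468;  -19764 − 5468 = -25232;  -68479 − 25232 = -93711
-852 − 72 = -924;  -5468 − 924 = -6392;  -25232 − 6392 = -31624;  -93711 − 31624 = -125335
-924 − 72 = -996;  -6392 − 996 = -7388;  -31624 − 7388 = -39012;  -125335 − 39012 = -164347
-996 − 72 = -1068;  -7388 − 1068 = -8456;  -39012 − 8456 = -47468;  -164347 − 47468 = -211815

-211815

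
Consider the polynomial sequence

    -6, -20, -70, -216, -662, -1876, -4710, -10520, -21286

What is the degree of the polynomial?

5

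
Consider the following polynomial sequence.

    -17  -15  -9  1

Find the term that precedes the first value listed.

Δ: 2  6  10
Δ²: 4  4
The second differences are constant at 4.
Work back: 2 − 4 = -2;  -17 + 2 = -15

-15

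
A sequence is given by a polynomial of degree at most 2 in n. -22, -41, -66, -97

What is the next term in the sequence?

-134

-19, -25, -31
-6, -6
Constant second difference = -6, so extend:
-31 − 6 = -37;  -97 − 37 = -134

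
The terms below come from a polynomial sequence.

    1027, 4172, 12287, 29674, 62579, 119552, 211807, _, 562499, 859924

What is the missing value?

353582

Using the first 7 terms:
Δ: 3145  8115  17387  32905  56973  92255
Δ²: 4970  9272  15518  24068  35282
Δ³: 4302  6246  8550  11214
Δ⁴: 1944  2304  2664
Δ⁵: 360  360
Constant fifth difference = 360.
Extend forward: 2664 + 360 = 3024;  11214 + 3024 = 14238;  35282 + 14238 = 49520;  92255 + 49520 = 141775;  211807 + 141775 = 353582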